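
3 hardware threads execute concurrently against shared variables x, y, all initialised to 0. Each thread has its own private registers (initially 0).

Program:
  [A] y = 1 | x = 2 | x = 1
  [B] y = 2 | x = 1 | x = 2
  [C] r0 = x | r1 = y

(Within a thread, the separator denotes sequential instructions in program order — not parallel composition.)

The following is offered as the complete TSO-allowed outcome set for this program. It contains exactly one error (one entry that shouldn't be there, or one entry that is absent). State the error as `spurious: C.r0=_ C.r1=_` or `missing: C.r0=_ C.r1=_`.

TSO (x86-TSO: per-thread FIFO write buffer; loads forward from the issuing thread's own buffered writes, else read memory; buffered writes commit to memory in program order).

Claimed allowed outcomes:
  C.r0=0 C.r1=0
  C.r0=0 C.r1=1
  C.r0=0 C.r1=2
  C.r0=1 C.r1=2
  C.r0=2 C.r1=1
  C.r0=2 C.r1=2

outcome vector order: (C.r0,C.r1)
TSO: 7 outcomes — {<0 0>; <0 1>; <0 2>; <1 1>; <1 2>; <2 1>; <2 2>}
TSO∖claimed = {<1 1>}

missing: C.r0=1 C.r1=1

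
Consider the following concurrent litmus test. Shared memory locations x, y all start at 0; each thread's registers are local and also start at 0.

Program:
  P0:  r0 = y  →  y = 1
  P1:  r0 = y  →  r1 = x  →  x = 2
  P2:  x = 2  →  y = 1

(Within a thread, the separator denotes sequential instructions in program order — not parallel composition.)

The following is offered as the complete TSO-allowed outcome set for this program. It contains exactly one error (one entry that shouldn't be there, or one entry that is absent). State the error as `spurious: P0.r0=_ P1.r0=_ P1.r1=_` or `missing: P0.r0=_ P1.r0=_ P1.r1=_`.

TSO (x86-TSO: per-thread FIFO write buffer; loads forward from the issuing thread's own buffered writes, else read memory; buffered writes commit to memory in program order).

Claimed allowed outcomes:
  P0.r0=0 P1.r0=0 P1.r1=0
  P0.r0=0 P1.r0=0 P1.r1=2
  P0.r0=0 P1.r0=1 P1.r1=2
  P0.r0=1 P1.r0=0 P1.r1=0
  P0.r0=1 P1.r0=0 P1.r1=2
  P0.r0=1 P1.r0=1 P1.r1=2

outcome vector order: (P0.r0,P1.r0,P1.r1)
[TSO] allowed = {<0 0 0>; <0 0 2>; <0 1 0>; <0 1 2>; <1 0 0>; <1 0 2>; <1 1 2>}
TSO∖claimed = {<0 1 0>}

missing: P0.r0=0 P1.r0=1 P1.r1=0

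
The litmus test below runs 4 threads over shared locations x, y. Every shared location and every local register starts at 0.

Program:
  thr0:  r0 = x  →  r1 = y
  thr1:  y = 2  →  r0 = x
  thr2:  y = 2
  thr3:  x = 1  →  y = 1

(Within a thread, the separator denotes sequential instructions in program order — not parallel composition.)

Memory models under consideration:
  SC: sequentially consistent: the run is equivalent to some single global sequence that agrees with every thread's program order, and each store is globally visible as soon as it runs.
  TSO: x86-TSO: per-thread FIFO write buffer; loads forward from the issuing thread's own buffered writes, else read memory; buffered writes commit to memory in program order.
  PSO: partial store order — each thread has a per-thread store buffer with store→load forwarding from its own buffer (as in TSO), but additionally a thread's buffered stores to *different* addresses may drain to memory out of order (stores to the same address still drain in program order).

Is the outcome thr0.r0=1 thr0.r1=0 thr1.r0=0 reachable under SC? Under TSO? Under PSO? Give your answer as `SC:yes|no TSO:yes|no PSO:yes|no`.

outcome vector order: (thr0.r0,thr0.r1,thr1.r0)
under SC → 000 001 010 011 020 021 101 110 111 120 121
under TSO → 000 001 010 011 020 021 100 101 110 111 120 121
under PSO → 000 001 010 011 020 021 100 101 110 111 120 121
target 100 ∈ {TSO,PSO}

SC:no TSO:yes PSO:yes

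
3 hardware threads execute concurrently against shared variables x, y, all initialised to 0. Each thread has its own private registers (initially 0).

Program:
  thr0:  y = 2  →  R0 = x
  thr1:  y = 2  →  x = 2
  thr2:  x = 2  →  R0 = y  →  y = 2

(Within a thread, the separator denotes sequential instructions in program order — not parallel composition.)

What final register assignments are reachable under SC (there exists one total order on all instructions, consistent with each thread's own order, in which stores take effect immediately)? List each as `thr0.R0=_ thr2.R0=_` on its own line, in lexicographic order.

thr0.R0=0 thr2.R0=2
thr0.R0=2 thr2.R0=0
thr0.R0=2 thr2.R0=2

outcome vector order: (thr0.R0,thr2.R0)
|SC outcomes| = 3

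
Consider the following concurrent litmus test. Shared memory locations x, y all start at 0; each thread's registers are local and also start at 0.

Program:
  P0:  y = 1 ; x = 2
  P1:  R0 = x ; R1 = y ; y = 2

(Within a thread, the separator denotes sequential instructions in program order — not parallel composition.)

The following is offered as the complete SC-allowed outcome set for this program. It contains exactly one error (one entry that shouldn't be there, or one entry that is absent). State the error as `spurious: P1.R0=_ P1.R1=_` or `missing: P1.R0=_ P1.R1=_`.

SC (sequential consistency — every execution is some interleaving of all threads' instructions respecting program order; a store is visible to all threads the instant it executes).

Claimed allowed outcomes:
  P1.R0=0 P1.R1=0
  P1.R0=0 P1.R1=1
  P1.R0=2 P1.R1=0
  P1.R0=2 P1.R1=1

outcome vector order: (P1.R0,P1.R1)
SC (3): 00 01 21
claimed∖SC = {20}

spurious: P1.R0=2 P1.R1=0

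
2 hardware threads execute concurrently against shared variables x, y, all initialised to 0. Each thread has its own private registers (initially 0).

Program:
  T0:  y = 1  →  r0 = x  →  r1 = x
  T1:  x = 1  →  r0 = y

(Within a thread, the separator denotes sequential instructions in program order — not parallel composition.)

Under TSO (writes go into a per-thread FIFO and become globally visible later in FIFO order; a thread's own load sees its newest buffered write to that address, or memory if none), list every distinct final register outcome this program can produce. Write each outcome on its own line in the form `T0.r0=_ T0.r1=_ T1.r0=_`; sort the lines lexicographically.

outcome vector order: (T0.r0,T0.r1,T1.r0)
|TSO outcomes| = 6

T0.r0=0 T0.r1=0 T1.r0=0
T0.r0=0 T0.r1=0 T1.r0=1
T0.r0=0 T0.r1=1 T1.r0=0
T0.r0=0 T0.r1=1 T1.r0=1
T0.r0=1 T0.r1=1 T1.r0=0
T0.r0=1 T0.r1=1 T1.r0=1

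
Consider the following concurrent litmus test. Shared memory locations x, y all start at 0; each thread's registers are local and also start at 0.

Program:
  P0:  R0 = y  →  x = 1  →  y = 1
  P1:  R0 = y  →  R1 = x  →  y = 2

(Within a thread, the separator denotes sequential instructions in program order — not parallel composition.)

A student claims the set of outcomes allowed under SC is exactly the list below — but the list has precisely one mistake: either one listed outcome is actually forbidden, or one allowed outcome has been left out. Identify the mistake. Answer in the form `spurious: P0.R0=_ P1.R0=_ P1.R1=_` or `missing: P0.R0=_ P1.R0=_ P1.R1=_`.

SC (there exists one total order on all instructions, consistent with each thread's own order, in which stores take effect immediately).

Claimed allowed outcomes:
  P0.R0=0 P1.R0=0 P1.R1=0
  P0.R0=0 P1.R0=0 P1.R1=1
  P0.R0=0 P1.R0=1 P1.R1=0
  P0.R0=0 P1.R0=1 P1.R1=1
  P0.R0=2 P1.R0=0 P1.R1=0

spurious: P0.R0=0 P1.R0=1 P1.R1=0

outcome vector order: (P0.R0,P1.R0,P1.R1)
SC: 4 outcomes — {(0,0,0) (0,0,1) (0,1,1) (2,0,0)}
claimed∖SC = {(0,1,0)}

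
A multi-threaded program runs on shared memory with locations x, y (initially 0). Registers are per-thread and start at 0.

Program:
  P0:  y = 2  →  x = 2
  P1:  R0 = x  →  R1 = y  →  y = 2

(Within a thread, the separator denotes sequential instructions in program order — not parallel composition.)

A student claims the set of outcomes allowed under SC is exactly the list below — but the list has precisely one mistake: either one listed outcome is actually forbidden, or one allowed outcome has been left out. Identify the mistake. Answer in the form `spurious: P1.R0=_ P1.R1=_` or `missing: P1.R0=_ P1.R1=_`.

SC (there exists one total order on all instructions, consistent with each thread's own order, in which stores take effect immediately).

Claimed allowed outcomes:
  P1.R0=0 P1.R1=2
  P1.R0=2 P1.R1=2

outcome vector order: (P1.R0,P1.R1)
[SC] allowed = {00; 02; 22}
SC∖claimed = {00}

missing: P1.R0=0 P1.R1=0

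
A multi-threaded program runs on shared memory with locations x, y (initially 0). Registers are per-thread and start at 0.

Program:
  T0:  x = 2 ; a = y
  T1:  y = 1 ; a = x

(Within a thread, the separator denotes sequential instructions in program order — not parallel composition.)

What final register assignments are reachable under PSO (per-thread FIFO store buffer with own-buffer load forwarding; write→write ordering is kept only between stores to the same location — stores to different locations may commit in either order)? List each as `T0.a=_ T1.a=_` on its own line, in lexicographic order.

T0.a=0 T1.a=0
T0.a=0 T1.a=2
T0.a=1 T1.a=0
T0.a=1 T1.a=2

outcome vector order: (T0.a,T1.a)
|PSO outcomes| = 4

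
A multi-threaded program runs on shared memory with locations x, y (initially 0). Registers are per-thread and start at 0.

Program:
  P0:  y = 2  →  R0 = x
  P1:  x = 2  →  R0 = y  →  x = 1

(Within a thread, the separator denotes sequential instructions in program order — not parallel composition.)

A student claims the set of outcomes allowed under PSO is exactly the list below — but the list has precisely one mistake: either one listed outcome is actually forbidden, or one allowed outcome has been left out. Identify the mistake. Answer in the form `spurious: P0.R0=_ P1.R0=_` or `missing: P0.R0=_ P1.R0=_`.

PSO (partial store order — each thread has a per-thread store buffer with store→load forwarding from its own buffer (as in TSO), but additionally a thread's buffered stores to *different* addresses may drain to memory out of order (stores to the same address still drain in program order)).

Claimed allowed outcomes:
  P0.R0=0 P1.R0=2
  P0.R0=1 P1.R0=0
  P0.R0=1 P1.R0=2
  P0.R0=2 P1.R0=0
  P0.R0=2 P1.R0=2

missing: P0.R0=0 P1.R0=0

outcome vector order: (P0.R0,P1.R0)
PSO (6): <0 0> <0 2> <1 0> <1 2> <2 0> <2 2>
PSO∖claimed = {<0 0>}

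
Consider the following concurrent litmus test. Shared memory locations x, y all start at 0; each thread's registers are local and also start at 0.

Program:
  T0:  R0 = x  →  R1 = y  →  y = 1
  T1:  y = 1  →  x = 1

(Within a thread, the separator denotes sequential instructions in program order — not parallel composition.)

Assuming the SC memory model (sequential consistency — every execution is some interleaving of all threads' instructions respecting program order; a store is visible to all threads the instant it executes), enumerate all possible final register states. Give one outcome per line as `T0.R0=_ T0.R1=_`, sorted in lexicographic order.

outcome vector order: (T0.R0,T0.R1)
|SC outcomes| = 3

T0.R0=0 T0.R1=0
T0.R0=0 T0.R1=1
T0.R0=1 T0.R1=1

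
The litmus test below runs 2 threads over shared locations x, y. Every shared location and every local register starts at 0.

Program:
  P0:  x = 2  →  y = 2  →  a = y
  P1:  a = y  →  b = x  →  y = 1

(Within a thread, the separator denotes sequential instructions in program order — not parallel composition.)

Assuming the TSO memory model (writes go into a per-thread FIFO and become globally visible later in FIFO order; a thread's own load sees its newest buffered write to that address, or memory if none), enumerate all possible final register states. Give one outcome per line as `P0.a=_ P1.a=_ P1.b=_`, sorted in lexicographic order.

outcome vector order: (P0.a,P1.a,P1.b)
|TSO outcomes| = 6

P0.a=1 P1.a=0 P1.b=0
P0.a=1 P1.a=0 P1.b=2
P0.a=1 P1.a=2 P1.b=2
P0.a=2 P1.a=0 P1.b=0
P0.a=2 P1.a=0 P1.b=2
P0.a=2 P1.a=2 P1.b=2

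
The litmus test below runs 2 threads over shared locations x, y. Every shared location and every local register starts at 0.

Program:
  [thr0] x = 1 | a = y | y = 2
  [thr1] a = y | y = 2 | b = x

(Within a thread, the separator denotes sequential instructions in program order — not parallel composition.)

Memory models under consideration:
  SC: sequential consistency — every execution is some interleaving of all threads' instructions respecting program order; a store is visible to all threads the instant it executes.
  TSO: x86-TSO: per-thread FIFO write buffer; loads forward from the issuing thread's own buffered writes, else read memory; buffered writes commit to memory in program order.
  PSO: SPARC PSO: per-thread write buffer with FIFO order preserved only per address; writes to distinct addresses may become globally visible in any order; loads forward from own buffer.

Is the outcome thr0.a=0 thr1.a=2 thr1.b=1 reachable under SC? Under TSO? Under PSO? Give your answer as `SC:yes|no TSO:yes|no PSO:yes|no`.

outcome vector order: (thr0.a,thr1.a,thr1.b)
under SC → 0/0/1, 0/2/1, 2/0/0, 2/0/1
under TSO → 0/0/0, 0/0/1, 0/2/1, 2/0/0, 2/0/1
under PSO → 0/0/0, 0/0/1, 0/2/0, 0/2/1, 2/0/0, 2/0/1
target 0/2/1 ∈ {SC,TSO,PSO}

SC:yes TSO:yes PSO:yes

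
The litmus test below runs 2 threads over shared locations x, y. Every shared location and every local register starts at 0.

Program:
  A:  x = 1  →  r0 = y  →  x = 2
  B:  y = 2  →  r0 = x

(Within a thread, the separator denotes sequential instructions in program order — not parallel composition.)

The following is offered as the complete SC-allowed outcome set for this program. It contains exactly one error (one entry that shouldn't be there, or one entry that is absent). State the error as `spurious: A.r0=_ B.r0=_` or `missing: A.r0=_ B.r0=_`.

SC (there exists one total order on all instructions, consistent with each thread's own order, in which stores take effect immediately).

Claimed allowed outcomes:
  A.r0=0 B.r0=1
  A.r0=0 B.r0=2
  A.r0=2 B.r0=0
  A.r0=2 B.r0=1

missing: A.r0=2 B.r0=2

outcome vector order: (A.r0,B.r0)
[SC] allowed = {<0 1>, <0 2>, <2 0>, <2 1>, <2 2>}
SC∖claimed = {<2 2>}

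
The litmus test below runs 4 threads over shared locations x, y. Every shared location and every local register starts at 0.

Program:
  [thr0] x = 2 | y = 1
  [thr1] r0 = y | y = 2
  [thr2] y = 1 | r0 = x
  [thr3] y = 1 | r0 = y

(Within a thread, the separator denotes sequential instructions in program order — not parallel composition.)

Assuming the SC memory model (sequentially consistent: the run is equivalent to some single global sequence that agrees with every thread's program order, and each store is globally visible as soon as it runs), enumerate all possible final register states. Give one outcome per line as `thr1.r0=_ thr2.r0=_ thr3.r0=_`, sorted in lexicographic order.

thr1.r0=0 thr2.r0=0 thr3.r0=1
thr1.r0=0 thr2.r0=0 thr3.r0=2
thr1.r0=0 thr2.r0=2 thr3.r0=1
thr1.r0=0 thr2.r0=2 thr3.r0=2
thr1.r0=1 thr2.r0=0 thr3.r0=1
thr1.r0=1 thr2.r0=0 thr3.r0=2
thr1.r0=1 thr2.r0=2 thr3.r0=1
thr1.r0=1 thr2.r0=2 thr3.r0=2

outcome vector order: (thr1.r0,thr2.r0,thr3.r0)
|SC outcomes| = 8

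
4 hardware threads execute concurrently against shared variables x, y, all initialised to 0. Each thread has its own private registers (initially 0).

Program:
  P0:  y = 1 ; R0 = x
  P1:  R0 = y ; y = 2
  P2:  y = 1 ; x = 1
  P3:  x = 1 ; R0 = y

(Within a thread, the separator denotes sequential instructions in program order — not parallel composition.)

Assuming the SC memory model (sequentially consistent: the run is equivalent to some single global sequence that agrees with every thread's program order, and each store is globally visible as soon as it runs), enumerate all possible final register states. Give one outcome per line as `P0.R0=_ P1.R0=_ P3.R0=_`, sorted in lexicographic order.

P0.R0=0 P1.R0=0 P3.R0=1
P0.R0=0 P1.R0=0 P3.R0=2
P0.R0=0 P1.R0=1 P3.R0=1
P0.R0=0 P1.R0=1 P3.R0=2
P0.R0=1 P1.R0=0 P3.R0=0
P0.R0=1 P1.R0=0 P3.R0=1
P0.R0=1 P1.R0=0 P3.R0=2
P0.R0=1 P1.R0=1 P3.R0=0
P0.R0=1 P1.R0=1 P3.R0=1
P0.R0=1 P1.R0=1 P3.R0=2

outcome vector order: (P0.R0,P1.R0,P3.R0)
|SC outcomes| = 10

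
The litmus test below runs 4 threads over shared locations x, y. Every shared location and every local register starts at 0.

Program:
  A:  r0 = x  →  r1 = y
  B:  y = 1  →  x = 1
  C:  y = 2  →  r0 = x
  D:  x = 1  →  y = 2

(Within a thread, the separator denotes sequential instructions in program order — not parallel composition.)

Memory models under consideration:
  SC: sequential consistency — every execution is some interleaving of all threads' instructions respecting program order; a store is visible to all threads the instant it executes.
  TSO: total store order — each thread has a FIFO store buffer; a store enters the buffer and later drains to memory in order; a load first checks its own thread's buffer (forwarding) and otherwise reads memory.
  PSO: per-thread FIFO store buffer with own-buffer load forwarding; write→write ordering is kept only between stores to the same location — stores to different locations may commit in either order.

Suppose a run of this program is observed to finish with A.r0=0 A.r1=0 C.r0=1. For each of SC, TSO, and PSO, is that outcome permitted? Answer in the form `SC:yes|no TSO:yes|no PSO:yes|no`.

SC:yes TSO:yes PSO:yes

outcome vector order: (A.r0,A.r1,C.r0)
[SC] allowed = {(0,0,0), (0,0,1), (0,1,0), (0,1,1), (0,2,0), (0,2,1), (1,0,1), (1,1,0), (1,1,1), (1,2,0), (1,2,1)}
[TSO] allowed = {(0,0,0), (0,0,1), (0,1,0), (0,1,1), (0,2,0), (0,2,1), (1,0,0), (1,0,1), (1,1,0), (1,1,1), (1,2,0), (1,2,1)}
[PSO] allowed = {(0,0,0), (0,0,1), (0,1,0), (0,1,1), (0,2,0), (0,2,1), (1,0,0), (1,0,1), (1,1,0), (1,1,1), (1,2,0), (1,2,1)}
target (0,0,1) ∈ {SC,TSO,PSO}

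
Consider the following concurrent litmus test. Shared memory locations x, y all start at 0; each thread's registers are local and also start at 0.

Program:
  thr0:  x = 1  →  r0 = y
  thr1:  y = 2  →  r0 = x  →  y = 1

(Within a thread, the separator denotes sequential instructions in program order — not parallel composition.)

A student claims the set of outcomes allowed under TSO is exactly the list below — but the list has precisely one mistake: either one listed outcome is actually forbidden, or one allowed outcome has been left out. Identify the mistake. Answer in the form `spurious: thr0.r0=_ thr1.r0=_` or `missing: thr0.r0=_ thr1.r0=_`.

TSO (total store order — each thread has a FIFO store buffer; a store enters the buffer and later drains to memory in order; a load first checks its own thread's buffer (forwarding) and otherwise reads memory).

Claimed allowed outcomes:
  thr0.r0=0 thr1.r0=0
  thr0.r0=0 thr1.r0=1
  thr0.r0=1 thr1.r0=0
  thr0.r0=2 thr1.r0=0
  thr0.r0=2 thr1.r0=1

outcome vector order: (thr0.r0,thr1.r0)
TSO (6): <0 0> <0 1> <1 0> <1 1> <2 0> <2 1>
TSO∖claimed = {<1 1>}

missing: thr0.r0=1 thr1.r0=1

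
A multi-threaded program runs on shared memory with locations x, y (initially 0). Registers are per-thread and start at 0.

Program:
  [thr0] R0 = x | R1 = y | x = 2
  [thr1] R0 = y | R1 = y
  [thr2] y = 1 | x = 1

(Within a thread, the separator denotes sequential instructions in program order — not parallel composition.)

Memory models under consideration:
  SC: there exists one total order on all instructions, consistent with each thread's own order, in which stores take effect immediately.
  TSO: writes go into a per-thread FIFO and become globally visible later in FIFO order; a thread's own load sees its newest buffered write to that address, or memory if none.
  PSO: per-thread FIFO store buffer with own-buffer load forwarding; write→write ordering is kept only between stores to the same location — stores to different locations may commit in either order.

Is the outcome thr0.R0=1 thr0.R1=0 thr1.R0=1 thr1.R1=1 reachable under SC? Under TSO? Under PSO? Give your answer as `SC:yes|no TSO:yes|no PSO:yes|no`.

outcome vector order: (thr0.R0,thr0.R1,thr1.R0,thr1.R1)
under SC → (0,0,0,0) (0,0,0,1) (0,0,1,1) (0,1,0,0) (0,1,0,1) (0,1,1,1) (1,1,0,0) (1,1,0,1) (1,1,1,1)
under TSO → (0,0,0,0) (0,0,0,1) (0,0,1,1) (0,1,0,0) (0,1,0,1) (0,1,1,1) (1,1,0,0) (1,1,0,1) (1,1,1,1)
under PSO → (0,0,0,0) (0,0,0,1) (0,0,1,1) (0,1,0,0) (0,1,0,1) (0,1,1,1) (1,0,0,0) (1,0,0,1) (1,0,1,1) (1,1,0,0) (1,1,0,1) (1,1,1,1)
target (1,0,1,1) ∈ {PSO}

SC:no TSO:no PSO:yes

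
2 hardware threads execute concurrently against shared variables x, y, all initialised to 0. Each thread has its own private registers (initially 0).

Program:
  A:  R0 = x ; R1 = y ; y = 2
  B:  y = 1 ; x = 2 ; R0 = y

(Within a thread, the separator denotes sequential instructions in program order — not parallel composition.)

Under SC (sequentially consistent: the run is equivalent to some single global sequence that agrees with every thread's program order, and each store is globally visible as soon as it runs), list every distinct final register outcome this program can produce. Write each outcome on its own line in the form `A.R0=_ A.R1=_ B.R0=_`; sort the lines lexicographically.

outcome vector order: (A.R0,A.R1,B.R0)
|SC outcomes| = 6

A.R0=0 A.R1=0 B.R0=1
A.R0=0 A.R1=0 B.R0=2
A.R0=0 A.R1=1 B.R0=1
A.R0=0 A.R1=1 B.R0=2
A.R0=2 A.R1=1 B.R0=1
A.R0=2 A.R1=1 B.R0=2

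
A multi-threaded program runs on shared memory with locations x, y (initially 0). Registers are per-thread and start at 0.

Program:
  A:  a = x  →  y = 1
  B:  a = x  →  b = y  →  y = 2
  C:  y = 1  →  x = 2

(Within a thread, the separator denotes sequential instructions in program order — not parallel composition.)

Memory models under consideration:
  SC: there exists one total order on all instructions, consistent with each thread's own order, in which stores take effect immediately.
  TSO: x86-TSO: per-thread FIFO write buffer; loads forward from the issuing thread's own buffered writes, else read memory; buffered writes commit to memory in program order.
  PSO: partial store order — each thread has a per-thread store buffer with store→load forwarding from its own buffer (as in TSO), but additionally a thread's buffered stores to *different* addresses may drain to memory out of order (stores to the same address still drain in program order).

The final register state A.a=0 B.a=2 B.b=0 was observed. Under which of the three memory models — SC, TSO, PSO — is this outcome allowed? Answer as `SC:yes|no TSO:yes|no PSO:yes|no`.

outcome vector order: (A.a,B.a,B.b)
SC: 6 outcomes — {0/0/0, 0/0/1, 0/2/1, 2/0/0, 2/0/1, 2/2/1}
TSO: 6 outcomes — {0/0/0, 0/0/1, 0/2/1, 2/0/0, 2/0/1, 2/2/1}
PSO: 8 outcomes — {0/0/0, 0/0/1, 0/2/0, 0/2/1, 2/0/0, 2/0/1, 2/2/0, 2/2/1}
target 0/2/0 ∈ {PSO}

SC:no TSO:no PSO:yes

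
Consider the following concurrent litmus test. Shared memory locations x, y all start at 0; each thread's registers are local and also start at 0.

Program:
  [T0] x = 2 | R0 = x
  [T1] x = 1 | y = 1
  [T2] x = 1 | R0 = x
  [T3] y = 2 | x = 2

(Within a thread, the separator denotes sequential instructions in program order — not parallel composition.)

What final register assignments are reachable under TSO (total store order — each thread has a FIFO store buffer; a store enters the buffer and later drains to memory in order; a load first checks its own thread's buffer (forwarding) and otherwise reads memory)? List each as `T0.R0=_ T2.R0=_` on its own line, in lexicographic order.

outcome vector order: (T0.R0,T2.R0)
|TSO outcomes| = 4

T0.R0=1 T2.R0=1
T0.R0=1 T2.R0=2
T0.R0=2 T2.R0=1
T0.R0=2 T2.R0=2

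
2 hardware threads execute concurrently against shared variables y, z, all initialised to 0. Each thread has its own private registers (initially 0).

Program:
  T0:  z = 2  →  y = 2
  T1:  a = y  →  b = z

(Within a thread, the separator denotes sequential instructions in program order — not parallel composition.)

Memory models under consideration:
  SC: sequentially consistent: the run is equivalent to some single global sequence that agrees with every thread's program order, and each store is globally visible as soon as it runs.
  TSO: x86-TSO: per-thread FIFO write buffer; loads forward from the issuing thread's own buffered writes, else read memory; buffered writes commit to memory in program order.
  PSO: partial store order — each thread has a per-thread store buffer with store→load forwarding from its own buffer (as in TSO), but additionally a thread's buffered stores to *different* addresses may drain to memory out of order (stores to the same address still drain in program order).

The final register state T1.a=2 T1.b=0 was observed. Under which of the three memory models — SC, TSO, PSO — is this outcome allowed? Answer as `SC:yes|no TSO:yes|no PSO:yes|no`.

outcome vector order: (T1.a,T1.b)
SC (3): 00; 02; 22
TSO (3): 00; 02; 22
PSO (4): 00; 02; 20; 22
target 20 ∈ {PSO}

SC:no TSO:no PSO:yes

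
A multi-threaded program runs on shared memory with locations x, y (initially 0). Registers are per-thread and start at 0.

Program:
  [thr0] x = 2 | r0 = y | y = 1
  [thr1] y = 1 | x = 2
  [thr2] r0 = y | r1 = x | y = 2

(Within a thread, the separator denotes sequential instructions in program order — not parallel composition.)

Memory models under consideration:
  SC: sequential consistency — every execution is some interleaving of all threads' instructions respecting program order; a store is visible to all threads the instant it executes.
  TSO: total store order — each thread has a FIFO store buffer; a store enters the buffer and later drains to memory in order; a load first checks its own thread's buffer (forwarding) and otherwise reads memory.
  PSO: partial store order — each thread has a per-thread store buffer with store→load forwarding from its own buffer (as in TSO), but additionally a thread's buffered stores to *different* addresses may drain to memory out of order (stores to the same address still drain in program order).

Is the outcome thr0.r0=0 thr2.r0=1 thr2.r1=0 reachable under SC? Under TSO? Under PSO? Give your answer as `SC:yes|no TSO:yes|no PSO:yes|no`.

SC:no TSO:yes PSO:yes

outcome vector order: (thr0.r0,thr2.r0,thr2.r1)
under SC → 000, 002, 012, 100, 102, 110, 112, 200, 202, 210, 212
under TSO → 000, 002, 010, 012, 100, 102, 110, 112, 200, 202, 210, 212
under PSO → 000, 002, 010, 012, 100, 102, 110, 112, 200, 202, 210, 212
target 010 ∈ {TSO,PSO}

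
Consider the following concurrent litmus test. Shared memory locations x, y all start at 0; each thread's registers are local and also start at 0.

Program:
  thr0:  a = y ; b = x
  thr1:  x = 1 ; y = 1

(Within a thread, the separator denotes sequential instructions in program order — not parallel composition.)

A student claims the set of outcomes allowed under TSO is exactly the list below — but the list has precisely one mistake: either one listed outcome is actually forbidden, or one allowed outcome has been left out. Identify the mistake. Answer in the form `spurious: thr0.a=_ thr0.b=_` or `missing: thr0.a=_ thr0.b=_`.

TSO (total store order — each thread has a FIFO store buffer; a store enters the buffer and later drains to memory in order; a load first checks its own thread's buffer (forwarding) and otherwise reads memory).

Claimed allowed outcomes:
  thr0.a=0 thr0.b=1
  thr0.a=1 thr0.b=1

missing: thr0.a=0 thr0.b=0

outcome vector order: (thr0.a,thr0.b)
[TSO] allowed = {0/0, 0/1, 1/1}
TSO∖claimed = {0/0}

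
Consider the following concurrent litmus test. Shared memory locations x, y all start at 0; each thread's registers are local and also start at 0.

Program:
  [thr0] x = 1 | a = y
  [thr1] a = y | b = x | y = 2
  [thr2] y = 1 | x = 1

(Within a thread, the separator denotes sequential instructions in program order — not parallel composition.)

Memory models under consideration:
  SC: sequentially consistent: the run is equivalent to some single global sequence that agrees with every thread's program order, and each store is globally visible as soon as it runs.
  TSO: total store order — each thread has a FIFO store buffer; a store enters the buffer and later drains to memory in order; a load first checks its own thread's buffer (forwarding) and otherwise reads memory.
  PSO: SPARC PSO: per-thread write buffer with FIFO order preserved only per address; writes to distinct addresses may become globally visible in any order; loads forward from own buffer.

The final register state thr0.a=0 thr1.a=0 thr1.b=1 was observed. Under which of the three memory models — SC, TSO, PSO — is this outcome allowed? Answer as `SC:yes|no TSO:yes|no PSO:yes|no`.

SC:yes TSO:yes PSO:yes

outcome vector order: (thr0.a,thr1.a,thr1.b)
SC (11): 000 001 011 100 101 110 111 200 201 210 211
TSO (12): 000 001 010 011 100 101 110 111 200 201 210 211
PSO (12): 000 001 010 011 100 101 110 111 200 201 210 211
target 001 ∈ {SC,TSO,PSO}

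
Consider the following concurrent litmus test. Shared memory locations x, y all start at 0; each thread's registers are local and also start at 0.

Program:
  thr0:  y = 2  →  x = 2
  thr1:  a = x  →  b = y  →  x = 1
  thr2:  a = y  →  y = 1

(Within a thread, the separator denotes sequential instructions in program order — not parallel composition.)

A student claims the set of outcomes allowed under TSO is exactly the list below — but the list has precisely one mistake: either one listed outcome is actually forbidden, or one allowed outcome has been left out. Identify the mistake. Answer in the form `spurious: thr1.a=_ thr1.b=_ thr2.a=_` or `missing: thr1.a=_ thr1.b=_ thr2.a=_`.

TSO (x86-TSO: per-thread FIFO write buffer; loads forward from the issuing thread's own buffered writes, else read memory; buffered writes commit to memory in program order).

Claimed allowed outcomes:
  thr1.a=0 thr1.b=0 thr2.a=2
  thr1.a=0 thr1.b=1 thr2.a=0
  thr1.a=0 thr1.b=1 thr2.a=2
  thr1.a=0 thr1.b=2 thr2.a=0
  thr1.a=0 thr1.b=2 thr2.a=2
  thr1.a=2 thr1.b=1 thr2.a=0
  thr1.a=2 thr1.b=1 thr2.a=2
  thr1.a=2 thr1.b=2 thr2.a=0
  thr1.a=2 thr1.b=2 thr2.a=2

missing: thr1.a=0 thr1.b=0 thr2.a=0

outcome vector order: (thr1.a,thr1.b,thr2.a)
under TSO → <0 0 0> <0 0 2> <0 1 0> <0 1 2> <0 2 0> <0 2 2> <2 1 0> <2 1 2> <2 2 0> <2 2 2>
TSO∖claimed = {<0 0 0>}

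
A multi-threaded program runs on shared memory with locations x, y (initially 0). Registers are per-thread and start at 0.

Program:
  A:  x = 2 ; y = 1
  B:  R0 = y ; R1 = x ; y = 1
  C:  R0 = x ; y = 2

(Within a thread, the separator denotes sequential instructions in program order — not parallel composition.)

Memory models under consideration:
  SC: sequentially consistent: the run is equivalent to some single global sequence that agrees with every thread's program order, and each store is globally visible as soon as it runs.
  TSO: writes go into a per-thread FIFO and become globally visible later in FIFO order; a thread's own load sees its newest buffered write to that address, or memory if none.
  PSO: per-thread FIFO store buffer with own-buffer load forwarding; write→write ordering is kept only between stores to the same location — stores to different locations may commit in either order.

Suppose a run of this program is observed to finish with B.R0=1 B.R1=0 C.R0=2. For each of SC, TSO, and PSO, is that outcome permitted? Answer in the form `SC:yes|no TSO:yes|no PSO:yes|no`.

SC:no TSO:no PSO:yes

outcome vector order: (B.R0,B.R1,C.R0)
[SC] allowed = {0/0/0; 0/0/2; 0/2/0; 0/2/2; 1/2/0; 1/2/2; 2/0/0; 2/2/0; 2/2/2}
[TSO] allowed = {0/0/0; 0/0/2; 0/2/0; 0/2/2; 1/2/0; 1/2/2; 2/0/0; 2/2/0; 2/2/2}
[PSO] allowed = {0/0/0; 0/0/2; 0/2/0; 0/2/2; 1/0/0; 1/0/2; 1/2/0; 1/2/2; 2/0/0; 2/2/0; 2/2/2}
target 1/0/2 ∈ {PSO}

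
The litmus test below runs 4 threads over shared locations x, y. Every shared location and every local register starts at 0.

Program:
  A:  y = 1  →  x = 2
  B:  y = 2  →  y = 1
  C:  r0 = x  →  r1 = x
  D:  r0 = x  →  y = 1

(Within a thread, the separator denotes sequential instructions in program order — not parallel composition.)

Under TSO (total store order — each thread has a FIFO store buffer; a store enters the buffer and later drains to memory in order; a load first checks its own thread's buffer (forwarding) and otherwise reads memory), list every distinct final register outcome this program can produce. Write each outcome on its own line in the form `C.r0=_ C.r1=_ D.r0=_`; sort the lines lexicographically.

outcome vector order: (C.r0,C.r1,D.r0)
|TSO outcomes| = 6

C.r0=0 C.r1=0 D.r0=0
C.r0=0 C.r1=0 D.r0=2
C.r0=0 C.r1=2 D.r0=0
C.r0=0 C.r1=2 D.r0=2
C.r0=2 C.r1=2 D.r0=0
C.r0=2 C.r1=2 D.r0=2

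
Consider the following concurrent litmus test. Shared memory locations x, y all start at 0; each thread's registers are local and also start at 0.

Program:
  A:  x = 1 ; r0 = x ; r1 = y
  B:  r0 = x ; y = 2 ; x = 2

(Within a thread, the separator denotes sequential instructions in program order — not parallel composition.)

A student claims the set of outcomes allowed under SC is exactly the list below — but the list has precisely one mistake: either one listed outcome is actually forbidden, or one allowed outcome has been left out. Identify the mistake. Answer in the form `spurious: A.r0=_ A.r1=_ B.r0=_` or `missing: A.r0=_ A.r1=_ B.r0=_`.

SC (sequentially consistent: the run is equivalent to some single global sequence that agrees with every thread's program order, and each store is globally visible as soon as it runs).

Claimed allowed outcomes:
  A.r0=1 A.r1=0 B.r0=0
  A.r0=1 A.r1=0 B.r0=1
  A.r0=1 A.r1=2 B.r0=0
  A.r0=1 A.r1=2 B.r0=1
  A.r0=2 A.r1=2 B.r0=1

missing: A.r0=2 A.r1=2 B.r0=0

outcome vector order: (A.r0,A.r1,B.r0)
[SC] allowed = {100, 101, 120, 121, 220, 221}
SC∖claimed = {220}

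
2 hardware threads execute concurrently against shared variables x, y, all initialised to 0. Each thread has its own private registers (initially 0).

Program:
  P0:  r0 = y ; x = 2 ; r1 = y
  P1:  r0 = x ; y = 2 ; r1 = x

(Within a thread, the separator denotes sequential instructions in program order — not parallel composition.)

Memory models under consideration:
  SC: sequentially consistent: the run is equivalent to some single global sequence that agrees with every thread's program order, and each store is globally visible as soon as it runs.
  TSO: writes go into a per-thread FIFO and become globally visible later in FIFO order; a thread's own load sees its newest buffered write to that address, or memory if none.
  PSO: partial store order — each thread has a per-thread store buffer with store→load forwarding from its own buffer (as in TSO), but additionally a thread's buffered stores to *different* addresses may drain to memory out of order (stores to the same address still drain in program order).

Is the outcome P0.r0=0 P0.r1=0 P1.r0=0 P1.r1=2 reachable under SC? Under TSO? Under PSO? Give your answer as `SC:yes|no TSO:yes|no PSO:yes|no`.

outcome vector order: (P0.r0,P0.r1,P1.r0,P1.r1)
under SC → (0,0,0,2); (0,0,2,2); (0,2,0,0); (0,2,0,2); (0,2,2,2); (2,2,0,0); (2,2,0,2)
under TSO → (0,0,0,0); (0,0,0,2); (0,0,2,2); (0,2,0,0); (0,2,0,2); (0,2,2,2); (2,2,0,0); (2,2,0,2)
under PSO → (0,0,0,0); (0,0,0,2); (0,0,2,2); (0,2,0,0); (0,2,0,2); (0,2,2,2); (2,2,0,0); (2,2,0,2)
target (0,0,0,2) ∈ {SC,TSO,PSO}

SC:yes TSO:yes PSO:yes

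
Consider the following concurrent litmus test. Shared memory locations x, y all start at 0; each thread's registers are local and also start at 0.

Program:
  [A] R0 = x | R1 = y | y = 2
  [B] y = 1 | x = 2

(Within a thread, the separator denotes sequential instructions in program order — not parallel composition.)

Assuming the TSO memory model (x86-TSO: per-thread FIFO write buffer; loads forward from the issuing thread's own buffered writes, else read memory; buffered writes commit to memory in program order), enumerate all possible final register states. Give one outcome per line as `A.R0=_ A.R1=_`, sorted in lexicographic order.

A.R0=0 A.R1=0
A.R0=0 A.R1=1
A.R0=2 A.R1=1

outcome vector order: (A.R0,A.R1)
|TSO outcomes| = 3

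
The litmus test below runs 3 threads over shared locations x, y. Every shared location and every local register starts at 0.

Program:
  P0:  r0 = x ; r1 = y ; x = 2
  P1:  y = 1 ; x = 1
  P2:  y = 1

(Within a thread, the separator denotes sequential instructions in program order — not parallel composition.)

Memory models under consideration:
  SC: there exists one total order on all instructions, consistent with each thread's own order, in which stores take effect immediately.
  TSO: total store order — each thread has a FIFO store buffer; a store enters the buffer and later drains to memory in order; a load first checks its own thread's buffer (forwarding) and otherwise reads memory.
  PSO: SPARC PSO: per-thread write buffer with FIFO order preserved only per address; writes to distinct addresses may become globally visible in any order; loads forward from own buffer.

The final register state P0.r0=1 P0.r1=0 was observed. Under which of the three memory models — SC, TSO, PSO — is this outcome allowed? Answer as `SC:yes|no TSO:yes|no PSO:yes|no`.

SC:no TSO:no PSO:yes

outcome vector order: (P0.r0,P0.r1)
[SC] allowed = {<0 0>, <0 1>, <1 1>}
[TSO] allowed = {<0 0>, <0 1>, <1 1>}
[PSO] allowed = {<0 0>, <0 1>, <1 0>, <1 1>}
target <1 0> ∈ {PSO}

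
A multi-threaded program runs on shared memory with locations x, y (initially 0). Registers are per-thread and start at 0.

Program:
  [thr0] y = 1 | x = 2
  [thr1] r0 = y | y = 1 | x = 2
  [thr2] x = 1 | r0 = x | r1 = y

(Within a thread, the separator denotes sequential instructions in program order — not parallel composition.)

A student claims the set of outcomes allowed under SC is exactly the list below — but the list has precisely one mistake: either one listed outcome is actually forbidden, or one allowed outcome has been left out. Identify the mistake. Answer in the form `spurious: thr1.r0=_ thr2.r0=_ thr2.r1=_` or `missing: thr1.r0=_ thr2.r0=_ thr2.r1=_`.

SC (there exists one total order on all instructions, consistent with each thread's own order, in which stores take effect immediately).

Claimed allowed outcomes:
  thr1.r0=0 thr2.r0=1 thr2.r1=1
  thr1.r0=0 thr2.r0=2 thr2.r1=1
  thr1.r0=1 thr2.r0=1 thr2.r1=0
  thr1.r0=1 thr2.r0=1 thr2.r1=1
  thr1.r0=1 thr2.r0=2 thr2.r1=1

missing: thr1.r0=0 thr2.r0=1 thr2.r1=0

outcome vector order: (thr1.r0,thr2.r0,thr2.r1)
SC: 6 outcomes — {010, 011, 021, 110, 111, 121}
SC∖claimed = {010}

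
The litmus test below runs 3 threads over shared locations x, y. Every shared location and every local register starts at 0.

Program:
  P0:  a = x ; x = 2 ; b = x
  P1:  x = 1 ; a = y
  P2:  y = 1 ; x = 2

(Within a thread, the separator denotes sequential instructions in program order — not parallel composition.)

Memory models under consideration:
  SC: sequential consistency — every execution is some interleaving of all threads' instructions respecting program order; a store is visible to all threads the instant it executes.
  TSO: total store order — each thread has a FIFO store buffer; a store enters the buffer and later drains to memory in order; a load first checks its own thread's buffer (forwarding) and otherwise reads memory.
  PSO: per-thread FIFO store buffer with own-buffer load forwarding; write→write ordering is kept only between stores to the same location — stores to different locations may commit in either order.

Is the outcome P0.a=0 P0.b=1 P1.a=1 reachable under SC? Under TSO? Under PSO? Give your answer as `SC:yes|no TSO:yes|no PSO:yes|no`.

outcome vector order: (P0.a,P0.b,P1.a)
SC (9): 010 011 020 021 120 121 211 220 221
TSO (10): 010 011 020 021 120 121 210 211 220 221
PSO (10): 010 011 020 021 120 121 210 211 220 221
target 011 ∈ {SC,TSO,PSO}

SC:yes TSO:yes PSO:yes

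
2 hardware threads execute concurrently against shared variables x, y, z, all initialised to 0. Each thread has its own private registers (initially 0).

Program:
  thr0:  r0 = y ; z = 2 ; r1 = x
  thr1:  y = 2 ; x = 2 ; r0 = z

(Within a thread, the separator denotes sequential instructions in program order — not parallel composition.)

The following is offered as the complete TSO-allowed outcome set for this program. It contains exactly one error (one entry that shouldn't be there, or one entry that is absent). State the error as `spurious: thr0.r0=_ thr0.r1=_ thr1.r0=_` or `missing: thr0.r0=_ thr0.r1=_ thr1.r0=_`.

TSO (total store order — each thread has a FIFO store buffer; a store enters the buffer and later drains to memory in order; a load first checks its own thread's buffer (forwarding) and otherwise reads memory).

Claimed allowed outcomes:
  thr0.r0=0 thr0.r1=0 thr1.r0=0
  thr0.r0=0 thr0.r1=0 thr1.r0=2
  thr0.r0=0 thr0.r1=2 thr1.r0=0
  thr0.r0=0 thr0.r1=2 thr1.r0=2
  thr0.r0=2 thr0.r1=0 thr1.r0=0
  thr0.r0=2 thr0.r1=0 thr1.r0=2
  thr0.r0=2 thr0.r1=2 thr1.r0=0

missing: thr0.r0=2 thr0.r1=2 thr1.r0=2

outcome vector order: (thr0.r0,thr0.r1,thr1.r0)
under TSO → 000, 002, 020, 022, 200, 202, 220, 222
TSO∖claimed = {222}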